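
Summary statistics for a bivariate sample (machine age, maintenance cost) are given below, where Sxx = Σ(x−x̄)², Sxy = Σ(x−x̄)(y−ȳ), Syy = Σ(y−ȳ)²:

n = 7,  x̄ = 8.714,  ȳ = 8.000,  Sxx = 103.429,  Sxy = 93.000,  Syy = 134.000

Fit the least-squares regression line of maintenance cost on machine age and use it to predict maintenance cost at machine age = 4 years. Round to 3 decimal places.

b = Sxy/Sxx = 93/103.429 = 0.899168
a = ȳ − b·x̄ = 8 − 0.899168·8.714 = 0.164654
ŷ(4) = a + b·4 = 0.164654 + 0.899168·4 = 3.761324

3.761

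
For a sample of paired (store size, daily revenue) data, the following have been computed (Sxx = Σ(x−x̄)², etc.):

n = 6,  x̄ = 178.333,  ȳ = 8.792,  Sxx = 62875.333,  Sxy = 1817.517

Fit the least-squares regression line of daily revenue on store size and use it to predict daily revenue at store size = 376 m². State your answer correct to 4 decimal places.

14.5059

b = Sxy/Sxx = 1817.517/62875.333 = 0.028907
a = ȳ − b·x̄ = 8.792 − 0.028907·178.333 = 3.636985
ŷ(376) = a + b·376 = 3.636985 + 0.028907·376 = 14.505896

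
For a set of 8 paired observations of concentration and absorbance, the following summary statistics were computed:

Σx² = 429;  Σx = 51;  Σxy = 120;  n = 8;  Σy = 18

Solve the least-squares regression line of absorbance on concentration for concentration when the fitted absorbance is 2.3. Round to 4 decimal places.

Sxx = Σx² − (Σx)²/n = 429 − 325.125 = 103.875
Sxy = Σxy − (Σx)(Σy)/n = 120 − 114.75 = 5.25
b = Sxy/Sxx = 5.25/103.875 = 0.050542
a = ȳ − b·x̄ = 2.25 − 0.050542·6.375 = 1.927798
Set a + b·x = 2.3: x = (2.3 − 1.927798) / 0.050542 = 7.364286

7.3643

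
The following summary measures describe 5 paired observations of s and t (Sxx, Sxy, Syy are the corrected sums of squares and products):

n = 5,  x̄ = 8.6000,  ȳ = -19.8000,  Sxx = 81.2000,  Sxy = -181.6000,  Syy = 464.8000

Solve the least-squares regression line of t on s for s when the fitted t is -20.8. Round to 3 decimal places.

b = Sxy/Sxx = -181.6/81.2 = -2.236453
a = ȳ − b·x̄ = -19.8 − (-2.236453)·8.6 = -0.566502
Set a + b·x = -20.8: x = (-20.8 − (-0.566502)) / (-2.236453) = 9.047137

9.047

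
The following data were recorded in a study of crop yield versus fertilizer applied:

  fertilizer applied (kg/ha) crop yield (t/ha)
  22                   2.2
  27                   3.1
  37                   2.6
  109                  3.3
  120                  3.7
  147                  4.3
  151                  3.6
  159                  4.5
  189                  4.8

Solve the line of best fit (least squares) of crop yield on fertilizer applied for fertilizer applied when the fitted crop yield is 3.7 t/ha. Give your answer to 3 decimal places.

117.257

n = 9, Σx = 961, Σy = 32.1, Σxy = 3830.4, Σx² = 134275
Sxx = Σx² − (Σx)²/n = 134275 − 102613.444444 = 31661.555556
Sxy = Σxy − (Σx)(Σy)/n = 3830.4 − 3427.566667 = 402.833333
b = Sxy/Sxx = 402.833333/31661.555556 = 0.012723
a = ȳ − b·x̄ = 3.566667 − 0.012723·106.777778 = 2.208122
Set a + b·x = 3.7: x = (3.7 − 2.208122) / 0.012723 = 117.257399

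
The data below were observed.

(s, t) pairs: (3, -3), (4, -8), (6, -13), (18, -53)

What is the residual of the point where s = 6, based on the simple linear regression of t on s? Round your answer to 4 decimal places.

n = 4, Σx = 31, Σy = -77, Σxy = -1073, Σx² = 385
Sxx = Σx² − (Σx)²/n = 385 − 240.25 = 144.75
Sxy = Σxy − (Σx)(Σy)/n = -1073 − (-596.75) = -476.25
b = Sxy/Sxx = -476.25/144.75 = -3.290155
a = ȳ − b·x̄ = -19.25 − (-3.290155)·7.75 = 6.248705
ŷ(6) = 6.248705 + (-3.290155)·6 = -13.492228
residual = y − ŷ = -13 − (-13.492228) = 0.492228

0.4922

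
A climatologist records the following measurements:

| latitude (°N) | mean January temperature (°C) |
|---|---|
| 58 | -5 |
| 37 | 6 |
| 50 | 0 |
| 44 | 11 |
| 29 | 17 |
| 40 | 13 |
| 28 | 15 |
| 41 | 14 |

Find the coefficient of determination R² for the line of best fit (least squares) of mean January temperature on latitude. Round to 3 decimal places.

n = 8, Σx = 327, Σy = 71, Σxy = 2423, Σx² = 14075, Σy² = 1061
Sxx = Σx² − (Σx)²/n = 14075 − 13366.125 = 708.875
Sxy = Σxy − (Σx)(Σy)/n = 2423 − 2902.125 = -479.125
Syy = Σy² − (Σy)²/n = 1061 − 630.125 = 430.875
R² = Sxy²/(Sxx·Syy) = (-479.125)²/(708.875·430.875) = 0.751583

0.752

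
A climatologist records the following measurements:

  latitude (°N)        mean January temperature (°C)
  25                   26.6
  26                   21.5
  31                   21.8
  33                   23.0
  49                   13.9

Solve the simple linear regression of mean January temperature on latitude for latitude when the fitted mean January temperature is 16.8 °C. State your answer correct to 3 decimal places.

n = 5, Σx = 164, Σy = 106.8, Σxy = 3339.9, Σx² = 5752
Sxx = Σx² − (Σx)²/n = 5752 − 5379.2 = 372.8
Sxy = Σxy − (Σx)(Σy)/n = 3339.9 − 3503.04 = -163.14
b = Sxy/Sxx = -163.14/372.8 = -0.437607
a = ȳ − b·x̄ = 21.36 − (-0.437607)·32.8 = 35.713519
Set a + b·x = 16.8: x = (16.8 − 35.713519) / (-0.437607) = 43.220302

43.220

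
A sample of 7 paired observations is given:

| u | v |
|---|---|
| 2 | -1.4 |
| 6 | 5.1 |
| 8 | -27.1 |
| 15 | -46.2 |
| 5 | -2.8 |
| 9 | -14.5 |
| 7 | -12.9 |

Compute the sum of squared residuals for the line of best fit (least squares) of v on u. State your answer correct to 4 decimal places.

416.0211

n = 7, Σx = 52, Σy = -99.8, Σxy = -1116.8, Σx² = 484, Σy² = 3281.32
Sxx = Σx² − (Σx)²/n = 484 − 386.285714 = 97.714286
Sxy = Σxy − (Σx)(Σy)/n = -1116.8 − (-741.371429) = -375.428571
Syy = Σy² − (Σy)²/n = 3281.32 − 1422.862857 = 1858.457143
b = Sxy/Sxx = -375.428571/97.714286 = -3.842105
SSE = Syy − b·Sxy = 1858.457143 − (-3.842105)·(-375.428571) = 416.021053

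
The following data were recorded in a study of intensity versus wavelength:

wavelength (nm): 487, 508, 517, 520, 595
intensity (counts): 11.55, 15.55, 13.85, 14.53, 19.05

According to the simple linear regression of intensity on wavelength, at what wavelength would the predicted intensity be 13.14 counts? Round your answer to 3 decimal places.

n = 5, Σx = 2627, Σy = 74.53, Σxy = 39575.05, Σx² = 1386947
Sxx = Σx² − (Σx)²/n = 1386947 − 1380225.8 = 6721.2
Sxy = Σxy − (Σx)(Σy)/n = 39575.05 − 39158.062 = 416.988
b = Sxy/Sxx = 416.988/6721.2 = 0.062041
a = ȳ − b·x̄ = 14.906 − 0.062041·525.4 = -17.690187
Set a + b·x = 13.14: x = (13.14 − (-17.690187)) / 0.062041 = 496.934818

496.935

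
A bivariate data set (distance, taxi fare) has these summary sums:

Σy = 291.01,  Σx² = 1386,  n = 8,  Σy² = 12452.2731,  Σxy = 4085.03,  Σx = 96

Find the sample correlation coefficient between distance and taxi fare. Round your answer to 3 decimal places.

Sxx = Σx² − (Σx)²/n = 1386 − 1152 = 234
Sxy = Σxy − (Σx)(Σy)/n = 4085.03 − 3492.12 = 592.91
Syy = Σy² − (Σy)²/n = 12452.2731 − 10585.852512 = 1866.420588
r = Sxy/√(Sxx·Syy) = 592.91/√(436742.417475) = 592.91/660.864901 = 0.897173

0.897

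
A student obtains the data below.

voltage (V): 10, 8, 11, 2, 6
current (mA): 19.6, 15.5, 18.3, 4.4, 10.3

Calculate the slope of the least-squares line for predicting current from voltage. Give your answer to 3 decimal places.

n = 5, Σx = 37, Σy = 68.1, Σxy = 591.9, Σx² = 325
Sxx = Σx² − (Σx)²/n = 325 − 273.8 = 51.2
Sxy = Σxy − (Σx)(Σy)/n = 591.9 − 503.94 = 87.96
b = Sxy/Sxx = 87.96/51.2 = 1.717969

1.718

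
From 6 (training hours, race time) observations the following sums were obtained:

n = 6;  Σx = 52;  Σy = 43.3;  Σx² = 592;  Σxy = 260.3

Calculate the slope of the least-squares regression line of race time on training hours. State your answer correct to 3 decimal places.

-0.813

Sxx = Σx² − (Σx)²/n = 592 − 450.666667 = 141.333333
Sxy = Σxy − (Σx)(Σy)/n = 260.3 − 375.266667 = -114.966667
b = Sxy/Sxx = -114.966667/141.333333 = -0.813443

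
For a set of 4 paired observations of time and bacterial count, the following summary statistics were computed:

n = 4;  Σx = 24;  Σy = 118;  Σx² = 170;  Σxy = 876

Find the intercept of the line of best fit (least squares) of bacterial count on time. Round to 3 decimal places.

Sxx = Σx² − (Σx)²/n = 170 − 144 = 26
Sxy = Σxy − (Σx)(Σy)/n = 876 − 708 = 168
b = Sxy/Sxx = 168/26 = 6.461538
a = ȳ − b·x̄ = 29.5 − 6.461538·6 = -9.269231

-9.269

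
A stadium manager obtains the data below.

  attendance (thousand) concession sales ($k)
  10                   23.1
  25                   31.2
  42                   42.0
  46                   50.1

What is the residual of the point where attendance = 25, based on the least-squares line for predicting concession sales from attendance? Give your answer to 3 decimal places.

-1.362

n = 4, Σx = 123, Σy = 146.4, Σxy = 5079.6, Σx² = 4605
Sxx = Σx² − (Σx)²/n = 4605 − 3782.25 = 822.75
Sxy = Σxy − (Σx)(Σy)/n = 5079.6 − 4501.8 = 577.8
b = Sxy/Sxx = 577.8/822.75 = 0.702279
a = ȳ − b·x̄ = 36.6 − 0.702279·30.75 = 15.004923
ŷ(25) = 15.004923 + 0.702279·25 = 32.561896
residual = y − ŷ = 31.2 − 32.561896 = -1.361896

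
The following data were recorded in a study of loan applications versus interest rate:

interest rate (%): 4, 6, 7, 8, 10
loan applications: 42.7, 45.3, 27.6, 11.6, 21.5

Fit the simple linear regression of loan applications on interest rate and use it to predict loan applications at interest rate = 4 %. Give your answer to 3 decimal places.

n = 5, Σx = 35, Σy = 148.7, Σxy = 943.6, Σx² = 265
Sxx = Σx² − (Σx)²/n = 265 − 245 = 20
Sxy = Σxy − (Σx)(Σy)/n = 943.6 − 1040.9 = -97.3
b = Sxy/Sxx = -97.3/20 = -4.865
a = ȳ − b·x̄ = 29.74 − (-4.865)·7 = 63.795
ŷ(4) = a + b·4 = 63.795 + (-4.865)·4 = 44.335

44.335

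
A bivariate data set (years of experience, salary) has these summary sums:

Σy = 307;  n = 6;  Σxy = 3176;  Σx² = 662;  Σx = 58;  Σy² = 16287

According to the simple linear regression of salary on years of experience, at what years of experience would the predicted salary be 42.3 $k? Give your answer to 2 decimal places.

Sxx = Σx² − (Σx)²/n = 662 − 560.666667 = 101.333333
Sxy = Σxy − (Σx)(Σy)/n = 3176 − 2967.666667 = 208.333333
b = Sxy/Sxx = 208.333333/101.333333 = 2.055921
a = ȳ − b·x̄ = 51.166667 − 2.055921·9.666667 = 31.292763
Set a + b·x = 42.3: x = (42.3 − 31.292763) / 2.055921 = 5.35392

5.35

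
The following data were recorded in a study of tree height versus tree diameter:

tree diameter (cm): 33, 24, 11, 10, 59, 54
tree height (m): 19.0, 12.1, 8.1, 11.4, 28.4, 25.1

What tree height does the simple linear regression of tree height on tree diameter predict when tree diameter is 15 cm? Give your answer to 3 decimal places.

n = 6, Σx = 191, Σy = 104.1, Σxy = 4151.5, Σx² = 8283
Sxx = Σx² − (Σx)²/n = 8283 − 6080.166667 = 2202.833333
Sxy = Σxy − (Σx)(Σy)/n = 4151.5 − 3313.85 = 837.65
b = Sxy/Sxx = 837.65/2202.833333 = 0.380260
a = ȳ − b·x̄ = 17.35 − 0.380260·31.833333 = 5.245048
ŷ(15) = a + b·15 = 5.245048 + 0.380260·15 = 10.948952

10.949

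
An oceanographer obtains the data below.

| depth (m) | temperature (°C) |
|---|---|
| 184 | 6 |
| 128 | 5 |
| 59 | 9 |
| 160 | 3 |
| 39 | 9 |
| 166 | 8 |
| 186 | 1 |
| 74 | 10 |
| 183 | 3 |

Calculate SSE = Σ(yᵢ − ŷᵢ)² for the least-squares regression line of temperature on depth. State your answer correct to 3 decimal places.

32.664

n = 9, Σx = 1179, Σy = 54, Σxy = 5909, Σx² = 181959, Σy² = 406
Sxx = Σx² − (Σx)²/n = 181959 − 154449 = 27510
Sxy = Σxy − (Σx)(Σy)/n = 5909 − 7074 = -1165
Syy = Σy² − (Σy)²/n = 406 − 324 = 82
b = Sxy/Sxx = -1165/27510 = -0.042348
SSE = Syy − b·Sxy = 82 − (-0.042348)·(-1165) = 32.664304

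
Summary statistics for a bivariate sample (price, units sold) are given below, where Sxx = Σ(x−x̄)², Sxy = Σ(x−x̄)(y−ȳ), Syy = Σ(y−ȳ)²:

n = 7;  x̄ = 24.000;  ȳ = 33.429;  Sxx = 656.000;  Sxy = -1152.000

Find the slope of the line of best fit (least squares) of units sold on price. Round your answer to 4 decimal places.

-1.7561

b = Sxy/Sxx = -1152/656 = -1.756098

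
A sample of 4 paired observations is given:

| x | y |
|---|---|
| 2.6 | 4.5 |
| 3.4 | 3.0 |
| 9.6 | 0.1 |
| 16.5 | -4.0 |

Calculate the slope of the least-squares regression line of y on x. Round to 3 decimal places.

-0.576

n = 4, Σx = 32.1, Σy = 3.6, Σxy = -43.14, Σx² = 382.73
Sxx = Σx² − (Σx)²/n = 382.73 − 257.6025 = 125.1275
Sxy = Σxy − (Σx)(Σy)/n = -43.14 − 28.89 = -72.03
b = Sxy/Sxx = -72.03/125.1275 = -0.575653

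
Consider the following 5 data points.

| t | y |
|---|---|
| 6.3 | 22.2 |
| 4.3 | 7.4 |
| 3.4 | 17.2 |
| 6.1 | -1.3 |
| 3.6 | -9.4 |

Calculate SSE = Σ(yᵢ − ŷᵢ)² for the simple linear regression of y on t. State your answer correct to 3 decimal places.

633.432

n = 5, Σx = 23.7, Σy = 36.1, Σxy = 188.39, Σx² = 119.91, Σy² = 933.49
Sxx = Σx² − (Σx)²/n = 119.91 − 112.338 = 7.572
Sxy = Σxy − (Σx)(Σy)/n = 188.39 − 171.114 = 17.276
Syy = Σy² − (Σy)²/n = 933.49 − 260.642 = 672.848
b = Sxy/Sxx = 17.276/7.572 = 2.281564
SSE = Syy − b·Sxy = 672.848 − 2.281564·17.276 = 633.431706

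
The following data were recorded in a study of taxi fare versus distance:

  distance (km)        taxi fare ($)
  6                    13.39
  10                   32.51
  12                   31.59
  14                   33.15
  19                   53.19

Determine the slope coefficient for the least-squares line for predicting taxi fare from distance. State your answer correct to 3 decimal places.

2.807

n = 5, Σx = 61, Σy = 163.83, Σxy = 2259.23, Σx² = 837
Sxx = Σx² − (Σx)²/n = 837 − 744.2 = 92.8
Sxy = Σxy − (Σx)(Σy)/n = 2259.23 − 1998.726 = 260.504
b = Sxy/Sxx = 260.504/92.8 = 2.807155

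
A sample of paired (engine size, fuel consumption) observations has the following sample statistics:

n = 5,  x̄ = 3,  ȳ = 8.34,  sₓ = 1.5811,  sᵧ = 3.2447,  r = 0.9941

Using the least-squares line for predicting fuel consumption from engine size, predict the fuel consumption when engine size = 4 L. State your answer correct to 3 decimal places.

10.380

b = r · sᵧ/sₓ = 0.9941 · 3.2447/1.5811 = 2.040071
a = ȳ − b·x̄ = 8.34 − 2.040071·3 = 2.219787
ŷ(4) = a + b·4 = 2.219787 + 2.040071·4 = 10.380071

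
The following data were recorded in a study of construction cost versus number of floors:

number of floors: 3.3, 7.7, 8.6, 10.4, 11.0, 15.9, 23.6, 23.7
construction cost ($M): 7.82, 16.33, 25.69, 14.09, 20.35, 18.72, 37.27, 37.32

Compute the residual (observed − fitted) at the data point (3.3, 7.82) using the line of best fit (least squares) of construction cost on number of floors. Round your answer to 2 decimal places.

n = 8, Σx = 104.2, Σy = 177.59, Σxy = 2804.571, Σx² = 1744.76
Sxx = Σx² − (Σx)²/n = 1744.76 − 1357.205 = 387.555
Sxy = Σxy − (Σx)(Σy)/n = 2804.571 − 2313.10975 = 491.46125
b = Sxy/Sxx = 491.46125/387.555 = 1.268107
a = ȳ − b·x̄ = 22.19875 − 1.268107·13.025 = 5.681655
ŷ(3.3) = 5.681655 + 1.268107·3.3 = 9.866408
residual = y − ŷ = 7.82 − 9.866408 = -2.046408

-2.05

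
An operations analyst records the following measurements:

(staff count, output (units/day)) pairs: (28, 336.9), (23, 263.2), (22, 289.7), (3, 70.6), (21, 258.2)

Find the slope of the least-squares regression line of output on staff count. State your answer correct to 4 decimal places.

n = 5, Σx = 97, Σy = 1218.6, Σxy = 27494.2, Σx² = 2247
Sxx = Σx² − (Σx)²/n = 2247 − 1881.8 = 365.2
Sxy = Σxy − (Σx)(Σy)/n = 27494.2 − 23640.84 = 3853.36
b = Sxy/Sxx = 3853.36/365.2 = 10.551369

10.5514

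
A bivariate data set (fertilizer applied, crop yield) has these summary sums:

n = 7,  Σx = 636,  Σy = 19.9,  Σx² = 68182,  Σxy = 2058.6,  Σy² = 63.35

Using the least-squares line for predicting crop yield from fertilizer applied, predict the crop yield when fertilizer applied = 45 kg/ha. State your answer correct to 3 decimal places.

Sxx = Σx² − (Σx)²/n = 68182 − 57785.142857 = 10396.857143
Sxy = Σxy − (Σx)(Σy)/n = 2058.6 − 1808.057143 = 250.542857
b = Sxy/Sxx = 250.542857/10396.857143 = 0.024098
a = ȳ − b·x̄ = 2.842857 − 0.024098·90.857143 = 0.653387
ŷ(45) = a + b·45 = 0.653387 + 0.024098·45 = 1.737794

1.738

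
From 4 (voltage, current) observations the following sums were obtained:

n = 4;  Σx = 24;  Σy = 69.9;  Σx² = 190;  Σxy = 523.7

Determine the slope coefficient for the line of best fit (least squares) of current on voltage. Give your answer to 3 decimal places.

Sxx = Σx² − (Σx)²/n = 190 − 144 = 46
Sxy = Σxy − (Σx)(Σy)/n = 523.7 − 419.4 = 104.3
b = Sxy/Sxx = 104.3/46 = 2.267391

2.267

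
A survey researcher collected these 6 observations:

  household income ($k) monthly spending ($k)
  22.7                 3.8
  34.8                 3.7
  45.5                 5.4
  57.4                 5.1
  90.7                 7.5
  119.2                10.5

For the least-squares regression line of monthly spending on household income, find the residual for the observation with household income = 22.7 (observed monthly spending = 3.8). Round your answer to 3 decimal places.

0.510

n = 6, Σx = 370.3, Σy = 36, Σxy = 2685.31, Σx² = 29526.47
Sxx = Σx² − (Σx)²/n = 29526.47 − 22853.681667 = 6672.788333
Sxy = Σxy − (Σx)(Σy)/n = 2685.31 − 2221.8 = 463.51
b = Sxy/Sxx = 463.51/6672.788333 = 0.069463
a = ȳ − b·x̄ = 6 − 0.069463·61.716667 = 1.712993
ŷ(22.7) = 1.712993 + 0.069463·22.7 = 3.289796
residual = y − ŷ = 3.8 − 3.289796 = 0.510204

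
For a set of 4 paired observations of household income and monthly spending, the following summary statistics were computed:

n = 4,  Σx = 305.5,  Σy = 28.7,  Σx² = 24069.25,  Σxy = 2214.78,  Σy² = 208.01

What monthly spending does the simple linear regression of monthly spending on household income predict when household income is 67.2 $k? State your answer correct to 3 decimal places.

6.891

Sxx = Σx² − (Σx)²/n = 24069.25 − 23332.5625 = 736.6875
Sxy = Σxy − (Σx)(Σy)/n = 2214.78 − 2191.9625 = 22.8175
b = Sxy/Sxx = 22.8175/736.6875 = 0.030973
a = ȳ − b·x̄ = 7.175 − 0.030973·76.375 = 4.809429
ŷ(67.2) = a + b·67.2 = 4.809429 + 0.030973·67.2 = 6.890822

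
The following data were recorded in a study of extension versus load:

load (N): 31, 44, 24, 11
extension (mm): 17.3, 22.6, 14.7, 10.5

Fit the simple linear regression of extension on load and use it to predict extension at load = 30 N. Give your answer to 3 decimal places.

17.192

n = 4, Σx = 110, Σy = 65.1, Σxy = 1999, Σx² = 3594
Sxx = Σx² − (Σx)²/n = 3594 − 3025 = 569
Sxy = Σxy − (Σx)(Σy)/n = 1999 − 1790.25 = 208.75
b = Sxy/Sxx = 208.75/569 = 0.366872
a = ȳ − b·x̄ = 16.275 − 0.366872·27.5 = 6.186028
ŷ(30) = a + b·30 = 6.186028 + 0.366872·30 = 17.192179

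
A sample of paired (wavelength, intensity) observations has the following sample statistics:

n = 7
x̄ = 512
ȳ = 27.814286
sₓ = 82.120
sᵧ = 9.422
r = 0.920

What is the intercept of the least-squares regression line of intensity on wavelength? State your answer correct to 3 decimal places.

-26.230

b = r · sᵧ/sₓ = 0.92 · 9.422/82.12 = 0.105556
a = ȳ − b·x̄ = 27.814286 − 0.105556·512 = -26.230269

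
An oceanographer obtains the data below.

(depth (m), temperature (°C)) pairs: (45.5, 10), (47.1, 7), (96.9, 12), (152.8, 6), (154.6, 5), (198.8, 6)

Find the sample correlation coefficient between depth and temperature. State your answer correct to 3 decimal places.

-0.586

n = 6, Σx = 695.7, Σy = 46, Σxy = 4830.1, Σx² = 100448.71, Σy² = 390
Sxx = Σx² − (Σx)²/n = 100448.71 − 80666.415 = 19782.295
Sxy = Σxy − (Σx)(Σy)/n = 4830.1 − 5333.7 = -503.6
Syy = Σy² − (Σy)²/n = 390 − 352.666667 = 37.333333
r = Sxy/√(Sxx·Syy) = -503.6/√(738539.013333) = -503.6/859.382926 = -0.586002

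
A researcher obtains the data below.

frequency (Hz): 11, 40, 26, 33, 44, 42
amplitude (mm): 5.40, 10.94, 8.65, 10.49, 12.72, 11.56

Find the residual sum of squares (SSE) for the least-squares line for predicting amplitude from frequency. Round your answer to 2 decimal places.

n = 6, Σx = 196, Σy = 59.76, Σxy = 2113.27, Σx² = 7186, Σy² = 629.1382
Sxx = Σx² − (Σx)²/n = 7186 − 6402.666667 = 783.333333
Sxy = Σxy − (Σx)(Σy)/n = 2113.27 − 1952.16 = 161.11
Syy = Σy² − (Σy)²/n = 629.1382 − 595.2096 = 33.9286
b = Sxy/Sxx = 161.11/783.333333 = 0.205672
SSE = Syy − b·Sxy = 33.9286 − 0.205672·161.11 = 0.792729

0.79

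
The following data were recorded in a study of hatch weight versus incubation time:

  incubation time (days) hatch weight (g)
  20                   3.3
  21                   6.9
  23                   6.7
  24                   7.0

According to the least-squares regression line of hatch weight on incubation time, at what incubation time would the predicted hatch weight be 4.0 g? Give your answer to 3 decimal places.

n = 4, Σx = 88, Σy = 23.9, Σxy = 533, Σx² = 1946
Sxx = Σx² − (Σx)²/n = 1946 − 1936 = 10
Sxy = Σxy − (Σx)(Σy)/n = 533 − 525.8 = 7.2
b = Sxy/Sxx = 7.2/10 = 0.72
a = ȳ − b·x̄ = 5.975 − 0.72·22 = -9.865
Set a + b·x = 4.0: x = (4.0 − (-9.865)) / 0.72 = 19.256944

19.257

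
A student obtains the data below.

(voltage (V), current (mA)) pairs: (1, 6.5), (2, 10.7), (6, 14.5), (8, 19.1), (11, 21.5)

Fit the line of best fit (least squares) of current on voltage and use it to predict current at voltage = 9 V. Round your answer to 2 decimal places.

19.34

n = 5, Σx = 28, Σy = 72.3, Σxy = 504.2, Σx² = 226
Sxx = Σx² − (Σx)²/n = 226 − 156.8 = 69.2
Sxy = Σxy − (Σx)(Σy)/n = 504.2 − 404.88 = 99.32
b = Sxy/Sxx = 99.32/69.2 = 1.435260
a = ȳ − b·x̄ = 14.46 − 1.435260·5.6 = 6.422543
ŷ(9) = a + b·9 = 6.422543 + 1.435260·9 = 19.339884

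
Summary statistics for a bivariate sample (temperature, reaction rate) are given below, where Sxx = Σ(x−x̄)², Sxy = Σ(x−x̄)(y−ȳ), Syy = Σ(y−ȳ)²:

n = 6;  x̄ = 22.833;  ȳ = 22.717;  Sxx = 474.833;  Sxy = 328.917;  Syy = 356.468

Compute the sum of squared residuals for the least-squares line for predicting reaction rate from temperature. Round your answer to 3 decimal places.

128.627

b = Sxy/Sxx = 328.917/474.833 = 0.692700
SSE = Syy − b·Sxy = 356.468 − 0.692700·328.917 = 128.627069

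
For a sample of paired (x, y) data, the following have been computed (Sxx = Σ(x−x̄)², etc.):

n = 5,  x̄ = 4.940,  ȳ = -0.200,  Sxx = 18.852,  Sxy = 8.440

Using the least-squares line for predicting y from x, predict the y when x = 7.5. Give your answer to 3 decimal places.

0.946

b = Sxy/Sxx = 8.44/18.852 = 0.447698
a = ȳ − b·x̄ = -0.2 − 0.447698·4.94 = -2.411627
ŷ(7.5) = a + b·7.5 = -2.411627 + 0.447698·7.5 = 0.946107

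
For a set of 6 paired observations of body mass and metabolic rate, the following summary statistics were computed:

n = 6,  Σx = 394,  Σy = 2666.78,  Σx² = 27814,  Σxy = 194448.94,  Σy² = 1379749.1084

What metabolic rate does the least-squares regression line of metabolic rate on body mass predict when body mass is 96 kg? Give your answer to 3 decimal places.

746.501

Sxx = Σx² − (Σx)²/n = 27814 − 25872.666667 = 1941.333333
Sxy = Σxy − (Σx)(Σy)/n = 194448.94 − 175118.553333 = 19330.386667
b = Sxy/Sxx = 19330.386667/1941.333333 = 9.957273
a = ȳ − b·x̄ = 444.463333 − 9.957273·65.666667 = -209.397617
ŷ(96) = a + b·96 = -209.397617 + 9.957273·96 = 746.500625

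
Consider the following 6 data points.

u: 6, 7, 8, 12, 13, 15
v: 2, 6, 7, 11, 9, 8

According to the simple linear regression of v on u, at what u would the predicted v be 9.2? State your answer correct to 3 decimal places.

n = 6, Σx = 61, Σy = 43, Σxy = 479, Σx² = 687
Sxx = Σx² − (Σx)²/n = 687 − 620.166667 = 66.833333
Sxy = Σxy − (Σx)(Σy)/n = 479 − 437.166667 = 41.833333
b = Sxy/Sxx = 41.833333/66.833333 = 0.625935
a = ȳ − b·x̄ = 7.166667 − 0.625935·10.166667 = 0.802993
Set a + b·x = 9.2: x = (9.2 − 0.802993) / 0.625935 = 13.415139

13.415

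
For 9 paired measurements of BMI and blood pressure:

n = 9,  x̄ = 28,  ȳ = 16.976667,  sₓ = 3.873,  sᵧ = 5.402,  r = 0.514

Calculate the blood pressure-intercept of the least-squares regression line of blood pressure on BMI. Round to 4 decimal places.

-3.0971

b = r · sᵧ/sₓ = 0.514 · 5.402/3.873 = 0.716919
a = ȳ − b·x̄ = 16.976667 − 0.716919·28 = -3.097070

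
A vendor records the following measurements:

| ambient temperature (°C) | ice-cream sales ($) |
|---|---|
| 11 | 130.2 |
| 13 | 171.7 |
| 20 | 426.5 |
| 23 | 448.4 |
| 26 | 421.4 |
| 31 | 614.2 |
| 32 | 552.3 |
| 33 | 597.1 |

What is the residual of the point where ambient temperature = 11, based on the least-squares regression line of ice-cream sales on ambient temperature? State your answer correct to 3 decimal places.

n = 8, Σx = 189, Σy = 3361.8, Σxy = 89882, Σx² = 4969
Sxx = Σx² − (Σx)²/n = 4969 − 4465.125 = 503.875
Sxy = Σxy − (Σx)(Σy)/n = 89882 − 79422.525 = 10459.475
b = Sxy/Sxx = 10459.475/503.875 = 20.758075
a = ȳ − b·x̄ = 420.225 − 20.758075·23.625 = -70.184520
ŷ(11) = -70.184520 + 20.758075·11 = 158.154304
residual = y − ŷ = 130.2 − 158.154304 = -27.954304

-27.954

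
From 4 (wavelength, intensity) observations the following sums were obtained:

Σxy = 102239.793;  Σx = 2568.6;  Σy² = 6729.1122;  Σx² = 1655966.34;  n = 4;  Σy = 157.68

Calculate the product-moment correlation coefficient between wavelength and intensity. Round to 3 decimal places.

Sxx = Σx² − (Σx)²/n = 1655966.34 − 1649426.49 = 6539.85
Sxy = Σxy − (Σx)(Σy)/n = 102239.793 − 101254.212 = 985.581
Syy = Σy² − (Σy)²/n = 6729.1122 − 6215.7456 = 513.3666
r = Sxy/√(Sxx·Syy) = 985.581/√(3357340.55901) = 985.581/1832.304712 = 0.537891

0.538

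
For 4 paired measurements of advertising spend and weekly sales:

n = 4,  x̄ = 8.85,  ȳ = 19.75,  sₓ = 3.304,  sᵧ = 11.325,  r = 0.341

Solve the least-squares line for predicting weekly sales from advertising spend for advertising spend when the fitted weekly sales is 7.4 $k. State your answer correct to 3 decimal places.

b = r · sᵧ/sₓ = 0.341 · 11.325/3.304 = 1.168833
a = ȳ − b·x̄ = 19.75 − 1.168833·8.85 = 9.405826
Set a + b·x = 7.4: x = (7.4 − 9.405826) / 1.168833 = -1.716092

-1.716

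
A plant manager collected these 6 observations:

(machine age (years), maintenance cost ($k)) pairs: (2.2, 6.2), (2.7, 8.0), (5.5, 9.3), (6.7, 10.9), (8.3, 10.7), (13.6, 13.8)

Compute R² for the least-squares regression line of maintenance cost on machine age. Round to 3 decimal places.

n = 6, Σx = 39, Σy = 58.9, Σxy = 435.91, Σx² = 341.12, Σy² = 612.67
Sxx = Σx² − (Σx)²/n = 341.12 − 253.5 = 87.62
Sxy = Σxy − (Σx)(Σy)/n = 435.91 − 382.85 = 53.06
Syy = Σy² − (Σy)²/n = 612.67 − 578.201667 = 34.468333
R² = Sxy²/(Sxx·Syy) = (53.06)²/(87.62·34.468333) = 0.932204

0.932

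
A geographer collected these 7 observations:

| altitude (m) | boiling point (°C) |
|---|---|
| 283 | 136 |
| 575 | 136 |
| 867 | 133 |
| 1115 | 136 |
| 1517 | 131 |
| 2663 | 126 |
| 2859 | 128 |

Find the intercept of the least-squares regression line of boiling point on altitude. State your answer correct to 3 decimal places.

137.667

n = 7, Σx = 9879, Σy = 926, Σxy = 1283856, Σx² = 19972367
Sxx = Σx² − (Σx)²/n = 19972367 − 13942091.571429 = 6030275.428571
Sxy = Σxy − (Σx)(Σy)/n = 1283856 − 1306850.571429 = -22994.571429
b = Sxy/Sxx = -22994.571429/6030275.428571 = -0.003813
a = ȳ − b·x̄ = 132.285714 − (-0.003813)·1411.285714 = 137.667211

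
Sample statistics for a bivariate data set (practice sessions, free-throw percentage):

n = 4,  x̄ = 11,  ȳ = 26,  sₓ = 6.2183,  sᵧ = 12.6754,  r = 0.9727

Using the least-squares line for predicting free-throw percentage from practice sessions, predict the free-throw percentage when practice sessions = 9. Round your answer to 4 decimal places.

b = r · sᵧ/sₓ = 0.9727 · 12.6754/6.2183 = 1.982754
a = ȳ − b·x̄ = 26 − 1.982754·11 = 4.189702
ŷ(9) = a + b·9 = 4.189702 + 1.982754·9 = 22.034491

22.0345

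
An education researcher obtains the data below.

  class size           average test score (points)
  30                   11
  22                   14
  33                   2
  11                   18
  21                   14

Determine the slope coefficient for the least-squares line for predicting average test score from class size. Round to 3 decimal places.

-0.621

n = 5, Σx = 117, Σy = 59, Σxy = 1196, Σx² = 3035
Sxx = Σx² − (Σx)²/n = 3035 − 2737.8 = 297.2
Sxy = Σxy − (Σx)(Σy)/n = 1196 − 1380.6 = -184.6
b = Sxy/Sxx = -184.6/297.2 = -0.621131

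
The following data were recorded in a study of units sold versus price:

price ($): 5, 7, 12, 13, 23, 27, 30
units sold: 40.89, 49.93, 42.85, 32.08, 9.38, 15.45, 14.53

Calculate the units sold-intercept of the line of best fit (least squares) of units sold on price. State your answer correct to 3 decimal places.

54.093

n = 7, Σx = 117, Σy = 205.11, Σxy = 2553.99, Σx² = 2545
Sxx = Σx² − (Σx)²/n = 2545 − 1955.571429 = 589.428571
Sxy = Σxy − (Σx)(Σy)/n = 2553.99 − 3428.267143 = -874.277143
b = Sxy/Sxx = -874.277143/589.428571 = -1.483262
a = ȳ − b·x̄ = 29.301429 − (-1.483262)·16.714286 = 54.093097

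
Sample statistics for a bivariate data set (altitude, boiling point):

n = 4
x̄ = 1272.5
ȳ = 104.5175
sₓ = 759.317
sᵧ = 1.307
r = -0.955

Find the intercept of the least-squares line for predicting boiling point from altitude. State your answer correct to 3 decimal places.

b = r · sᵧ/sₓ = -0.955 · 1.307/759.317 = -0.001644
a = ȳ − b·x̄ = 104.5175 − (-0.001644)·1272.5 = 106.609269

106.609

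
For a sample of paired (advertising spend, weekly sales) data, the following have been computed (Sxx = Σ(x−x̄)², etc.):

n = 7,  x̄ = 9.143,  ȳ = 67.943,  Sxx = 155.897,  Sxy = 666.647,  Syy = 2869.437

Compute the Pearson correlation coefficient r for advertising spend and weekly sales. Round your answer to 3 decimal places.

0.997

r = Sxy/√(Sxx·Syy) = 666.647/√(447336.619989) = 666.647/668.832281 = 0.996733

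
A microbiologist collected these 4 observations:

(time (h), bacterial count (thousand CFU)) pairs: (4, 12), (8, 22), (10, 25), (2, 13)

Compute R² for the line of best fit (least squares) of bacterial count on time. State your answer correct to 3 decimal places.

n = 4, Σx = 24, Σy = 72, Σxy = 500, Σx² = 184, Σy² = 1422
Sxx = Σx² − (Σx)²/n = 184 − 144 = 40
Sxy = Σxy − (Σx)(Σy)/n = 500 − 432 = 68
Syy = Σy² − (Σy)²/n = 1422 − 1296 = 126
R² = Sxy²/(Sxx·Syy) = (68)²/(40·126) = 0.917460

0.917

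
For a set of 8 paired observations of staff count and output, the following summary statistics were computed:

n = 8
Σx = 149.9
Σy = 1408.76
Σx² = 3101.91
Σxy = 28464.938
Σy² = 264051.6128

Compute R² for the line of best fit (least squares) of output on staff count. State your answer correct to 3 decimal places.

0.913

Sxx = Σx² − (Σx)²/n = 3101.91 − 2808.75125 = 293.15875
Sxy = Σxy − (Σx)(Σy)/n = 28464.938 − 26396.6405 = 2068.2975
Syy = Σy² − (Σy)²/n = 264051.6128 − 248075.5922 = 15976.0206
R² = Sxy²/(Sxx·Syy) = (2068.2975)²/(293.15875·15976.0206) = 0.913386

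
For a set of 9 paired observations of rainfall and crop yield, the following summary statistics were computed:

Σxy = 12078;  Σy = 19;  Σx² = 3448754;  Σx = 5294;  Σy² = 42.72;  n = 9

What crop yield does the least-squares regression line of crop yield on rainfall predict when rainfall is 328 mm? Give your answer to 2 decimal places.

1.41

Sxx = Σx² − (Σx)²/n = 3448754 − 3114048.444444 = 334705.555556
Sxy = Σxy − (Σx)(Σy)/n = 12078 − 11176.222222 = 901.777778
b = Sxy/Sxx = 901.777778/334705.555556 = 0.002694
a = ȳ − b·x̄ = 2.111111 − 0.002694·588.222222 = 0.526298
ŷ(328) = a + b·328 = 0.526298 + 0.002694·328 = 1.410009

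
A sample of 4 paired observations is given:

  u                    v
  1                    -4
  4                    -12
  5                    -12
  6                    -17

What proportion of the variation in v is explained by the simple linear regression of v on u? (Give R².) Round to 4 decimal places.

0.9518

n = 4, Σx = 16, Σy = -45, Σxy = -214, Σx² = 78, Σy² = 593
Sxx = Σx² − (Σx)²/n = 78 − 64 = 14
Sxy = Σxy − (Σx)(Σy)/n = -214 − (-180) = -34
Syy = Σy² − (Σy)²/n = 593 − 506.25 = 86.75
R² = Sxy²/(Sxx·Syy) = (-34)²/(14·86.75) = 0.951832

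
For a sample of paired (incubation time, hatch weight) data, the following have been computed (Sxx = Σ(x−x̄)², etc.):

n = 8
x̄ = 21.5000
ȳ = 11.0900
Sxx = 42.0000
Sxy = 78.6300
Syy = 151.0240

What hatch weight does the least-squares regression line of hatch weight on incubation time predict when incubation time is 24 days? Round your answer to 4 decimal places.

15.7704

b = Sxy/Sxx = 78.63/42 = 1.872143
a = ȳ − b·x̄ = 11.09 − 1.872143·21.5 = -29.161071
ŷ(24) = a + b·24 = -29.161071 + 1.872143·24 = 15.770357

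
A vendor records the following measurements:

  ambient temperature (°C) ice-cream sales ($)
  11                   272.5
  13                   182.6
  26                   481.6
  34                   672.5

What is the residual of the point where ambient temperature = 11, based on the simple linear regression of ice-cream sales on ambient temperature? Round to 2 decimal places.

n = 4, Σx = 84, Σy = 1609.2, Σxy = 40757.9, Σx² = 2122
Sxx = Σx² − (Σx)²/n = 2122 − 1764 = 358
Sxy = Σxy − (Σx)(Σy)/n = 40757.9 − 33793.2 = 6964.7
b = Sxy/Sxx = 6964.7/358 = 19.454469
a = ȳ − b·x̄ = 402.3 − 19.454469·21 = -6.243855
ŷ(11) = -6.243855 + 19.454469·11 = 207.755307
residual = y − ŷ = 272.5 − 207.755307 = 64.744693

64.74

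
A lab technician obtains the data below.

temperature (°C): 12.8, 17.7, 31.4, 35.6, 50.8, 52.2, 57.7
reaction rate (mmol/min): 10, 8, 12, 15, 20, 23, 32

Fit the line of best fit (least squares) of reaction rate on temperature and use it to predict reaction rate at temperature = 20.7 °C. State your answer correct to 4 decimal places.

9.9602

n = 7, Σx = 258.2, Σy = 120, Σxy = 5243.4, Σx² = 11365.22
Sxx = Σx² − (Σx)²/n = 11365.22 − 9523.891429 = 1841.328571
Sxy = Σxy − (Σx)(Σy)/n = 5243.4 − 4426.285714 = 817.114286
b = Sxy/Sxx = 817.114286/1841.328571 = 0.443763
a = ȳ − b·x̄ = 17.142857 − 0.443763·36.885714 = 0.774326
ŷ(20.7) = a + b·20.7 = 0.774326 + 0.443763·20.7 = 9.960229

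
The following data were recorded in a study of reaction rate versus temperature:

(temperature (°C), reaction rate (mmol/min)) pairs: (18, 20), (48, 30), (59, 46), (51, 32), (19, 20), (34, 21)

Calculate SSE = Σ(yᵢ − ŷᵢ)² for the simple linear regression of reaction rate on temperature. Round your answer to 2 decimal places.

n = 6, Σx = 229, Σy = 169, Σxy = 7240, Σx² = 10227, Σy² = 5281
Sxx = Σx² − (Σx)²/n = 10227 − 8740.166667 = 1486.833333
Sxy = Σxy − (Σx)(Σy)/n = 7240 − 6450.166667 = 789.833333
Syy = Σy² − (Σy)²/n = 5281 − 4760.166667 = 520.833333
b = Sxy/Sxx = 789.833333/1486.833333 = 0.531218
SSE = Syy − b·Sxy = 520.833333 − 0.531218·789.833333 = 101.259276

101.26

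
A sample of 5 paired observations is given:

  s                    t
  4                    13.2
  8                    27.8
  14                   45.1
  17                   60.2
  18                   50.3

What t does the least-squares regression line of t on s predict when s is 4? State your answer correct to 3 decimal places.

n = 5, Σx = 61, Σy = 196.6, Σxy = 2835.4, Σx² = 889
Sxx = Σx² − (Σx)²/n = 889 − 744.2 = 144.8
Sxy = Σxy − (Σx)(Σy)/n = 2835.4 − 2398.52 = 436.88
b = Sxy/Sxx = 436.88/144.8 = 3.017127
a = ȳ − b·x̄ = 39.32 − 3.017127·12.2 = 2.511050
ŷ(4) = a + b·4 = 2.511050 + 3.017127·4 = 14.579558

14.580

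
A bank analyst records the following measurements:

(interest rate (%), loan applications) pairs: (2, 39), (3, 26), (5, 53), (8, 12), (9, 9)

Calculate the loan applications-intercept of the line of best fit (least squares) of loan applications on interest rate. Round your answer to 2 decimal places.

n = 5, Σx = 27, Σy = 139, Σxy = 598, Σx² = 183
Sxx = Σx² − (Σx)²/n = 183 − 145.8 = 37.2
Sxy = Σxy − (Σx)(Σy)/n = 598 − 750.6 = -152.6
b = Sxy/Sxx = -152.6/37.2 = -4.102151
a = ȳ − b·x̄ = 27.8 − (-4.102151)·5.4 = 49.951613

49.95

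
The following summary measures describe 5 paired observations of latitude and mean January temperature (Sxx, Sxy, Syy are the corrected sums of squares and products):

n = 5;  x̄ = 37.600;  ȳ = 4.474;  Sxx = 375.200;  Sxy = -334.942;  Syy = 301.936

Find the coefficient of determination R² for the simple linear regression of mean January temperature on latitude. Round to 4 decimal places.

R² = Sxy²/(Sxx·Syy) = (-334.942)²/(375.2·301.936) = 0.990288

0.9903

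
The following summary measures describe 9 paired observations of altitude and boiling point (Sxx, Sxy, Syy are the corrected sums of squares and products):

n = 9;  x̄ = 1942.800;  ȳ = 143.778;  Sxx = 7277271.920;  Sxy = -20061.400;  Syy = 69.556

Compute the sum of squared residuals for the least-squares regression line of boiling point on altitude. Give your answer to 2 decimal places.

14.25

b = Sxy/Sxx = -20061.4/7277271.92 = -0.002757
SSE = Syy − b·Sxy = 69.556 − (-0.002757)·(-20061.4) = 14.252340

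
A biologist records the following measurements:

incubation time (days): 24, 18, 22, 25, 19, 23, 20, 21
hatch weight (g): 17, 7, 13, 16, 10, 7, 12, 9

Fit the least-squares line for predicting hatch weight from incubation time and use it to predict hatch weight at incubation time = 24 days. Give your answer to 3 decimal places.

13.964

n = 8, Σx = 172, Σy = 91, Σxy = 2000, Σx² = 3740
Sxx = Σx² − (Σx)²/n = 3740 − 3698 = 42
Sxy = Σxy − (Σx)(Σy)/n = 2000 − 1956.5 = 43.5
b = Sxy/Sxx = 43.5/42 = 1.035714
a = ȳ − b·x̄ = 11.375 − 1.035714·21.5 = -10.892857
ŷ(24) = a + b·24 = -10.892857 + 1.035714·24 = 13.964286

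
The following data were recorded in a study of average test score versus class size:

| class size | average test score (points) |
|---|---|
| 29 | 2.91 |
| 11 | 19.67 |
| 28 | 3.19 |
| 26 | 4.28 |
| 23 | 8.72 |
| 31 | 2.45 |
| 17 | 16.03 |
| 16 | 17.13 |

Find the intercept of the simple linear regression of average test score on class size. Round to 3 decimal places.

n = 8, Σx = 181, Σy = 74.38, Σxy = 1324.46, Σx² = 4457
Sxx = Σx² − (Σx)²/n = 4457 − 4095.125 = 361.875
Sxy = Σxy − (Σx)(Σy)/n = 1324.46 − 1682.8475 = -358.3875
b = Sxy/Sxx = -358.3875/361.875 = -0.990363
a = ȳ − b·x̄ = 9.2975 − (-0.990363)·22.625 = 31.704456

31.704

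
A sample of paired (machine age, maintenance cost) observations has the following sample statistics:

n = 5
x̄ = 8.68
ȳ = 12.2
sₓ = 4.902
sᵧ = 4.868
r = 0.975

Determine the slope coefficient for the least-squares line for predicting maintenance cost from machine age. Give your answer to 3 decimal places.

0.968

b = r · sᵧ/sₓ = 0.975 · 4.868/4.902 = 0.968237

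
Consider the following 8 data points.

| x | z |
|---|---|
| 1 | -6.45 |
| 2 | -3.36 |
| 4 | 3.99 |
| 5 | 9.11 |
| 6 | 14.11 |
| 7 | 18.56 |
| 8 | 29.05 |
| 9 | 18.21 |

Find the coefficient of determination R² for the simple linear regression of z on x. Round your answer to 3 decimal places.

0.886

n = 8, Σx = 42, Σy = 83.22, Σxy = 659.21, Σx² = 276, Σy² = 1870.8766
Sxx = Σx² − (Σx)²/n = 276 − 220.5 = 55.5
Sxy = Σxy − (Σx)(Σy)/n = 659.21 − 436.905 = 222.305
Syy = Σy² − (Σy)²/n = 1870.8766 − 865.69605 = 1005.18055
R² = Sxy²/(Sxx·Syy) = (222.305)²/(55.5·1005.18055) = 0.885852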